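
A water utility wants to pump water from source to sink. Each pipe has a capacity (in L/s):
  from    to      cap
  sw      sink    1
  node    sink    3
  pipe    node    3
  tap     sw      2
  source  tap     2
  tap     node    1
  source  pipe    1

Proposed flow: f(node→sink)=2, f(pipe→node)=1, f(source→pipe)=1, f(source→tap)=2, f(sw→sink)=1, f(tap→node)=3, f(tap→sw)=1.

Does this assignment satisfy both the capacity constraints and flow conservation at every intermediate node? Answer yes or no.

Capacity violated on tap→node: flow 3 > capacity 1.

No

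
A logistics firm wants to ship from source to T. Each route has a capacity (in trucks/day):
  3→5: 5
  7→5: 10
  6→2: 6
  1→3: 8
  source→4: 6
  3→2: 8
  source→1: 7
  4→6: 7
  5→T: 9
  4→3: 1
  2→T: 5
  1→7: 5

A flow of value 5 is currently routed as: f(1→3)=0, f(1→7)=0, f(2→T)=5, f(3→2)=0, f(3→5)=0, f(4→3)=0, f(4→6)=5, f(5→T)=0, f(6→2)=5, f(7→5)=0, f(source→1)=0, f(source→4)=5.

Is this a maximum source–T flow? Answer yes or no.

No

Residual path source→4→3→5→T has bottleneck 1 > 0.
Pushing 1 along it raises the flow to 6, so the given flow is not maximum.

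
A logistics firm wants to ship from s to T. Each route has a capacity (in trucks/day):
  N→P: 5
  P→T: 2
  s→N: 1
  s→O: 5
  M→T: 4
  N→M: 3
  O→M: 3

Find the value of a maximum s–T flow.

4

Augment s→N→P→T: bottleneck 1. Total 1.
Augment s→O→M→T: bottleneck 3. Total 4.
No augmenting path remains in the residual graph.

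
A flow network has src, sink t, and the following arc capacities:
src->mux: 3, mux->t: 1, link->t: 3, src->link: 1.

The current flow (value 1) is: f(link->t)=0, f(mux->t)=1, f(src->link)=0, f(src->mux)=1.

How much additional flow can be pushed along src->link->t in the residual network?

1

Residual capacities along the path: src->link: 1, link->t: 3.
Minimum is 1.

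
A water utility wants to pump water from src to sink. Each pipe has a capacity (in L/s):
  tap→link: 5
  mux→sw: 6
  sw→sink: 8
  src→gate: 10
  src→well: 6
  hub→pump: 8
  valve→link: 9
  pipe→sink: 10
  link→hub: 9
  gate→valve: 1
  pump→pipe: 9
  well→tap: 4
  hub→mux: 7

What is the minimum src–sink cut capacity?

Max flow = 5 (via 2 augmenting paths).
In the residual at optimum, the set reachable from src is {gate, src, well}.
Cut edges: gate→valve (cap 1), well→tap (cap 4). Sum = 5.

5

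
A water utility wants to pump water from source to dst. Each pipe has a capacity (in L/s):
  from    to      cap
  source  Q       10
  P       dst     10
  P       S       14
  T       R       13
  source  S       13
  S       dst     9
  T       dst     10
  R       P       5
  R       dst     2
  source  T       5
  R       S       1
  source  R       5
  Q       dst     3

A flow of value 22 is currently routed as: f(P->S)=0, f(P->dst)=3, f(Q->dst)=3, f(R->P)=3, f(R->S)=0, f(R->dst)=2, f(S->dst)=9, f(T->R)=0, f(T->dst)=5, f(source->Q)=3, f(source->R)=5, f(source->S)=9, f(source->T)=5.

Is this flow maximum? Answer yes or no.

Residual reachable from source: {Q, S, source}; dst is not reachable.
Saturated cut: source->T, source->R, Q->dst, S->dst with total capacity 22 = current flow value. Flow is maximum.

Yes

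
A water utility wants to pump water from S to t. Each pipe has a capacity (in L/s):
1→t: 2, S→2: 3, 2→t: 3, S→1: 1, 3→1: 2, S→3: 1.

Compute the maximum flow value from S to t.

5

Augment S→1→t: bottleneck 1. Total 1.
Augment S→2→t: bottleneck 3. Total 4.
Augment S→3→1→t: bottleneck 1. Total 5.
No augmenting path remains in the residual graph.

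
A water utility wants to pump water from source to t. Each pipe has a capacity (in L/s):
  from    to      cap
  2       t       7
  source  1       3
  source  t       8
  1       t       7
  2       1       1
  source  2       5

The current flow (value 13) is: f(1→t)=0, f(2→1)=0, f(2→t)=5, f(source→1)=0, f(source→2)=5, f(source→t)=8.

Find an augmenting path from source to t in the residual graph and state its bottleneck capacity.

source→1→t, bottleneck 3

Residual along source→1→t: source→1: 3, 1→t: 7.
Bottleneck = min = 3.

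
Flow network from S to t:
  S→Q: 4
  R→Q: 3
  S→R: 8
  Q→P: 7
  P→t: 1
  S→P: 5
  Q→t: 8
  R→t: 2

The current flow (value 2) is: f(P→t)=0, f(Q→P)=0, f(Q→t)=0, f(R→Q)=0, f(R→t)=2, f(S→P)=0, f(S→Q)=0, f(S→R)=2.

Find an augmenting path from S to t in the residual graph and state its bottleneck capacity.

S→Q→t, bottleneck 4

Residual along S→Q→t: S→Q: 4, Q→t: 8.
Bottleneck = min = 4.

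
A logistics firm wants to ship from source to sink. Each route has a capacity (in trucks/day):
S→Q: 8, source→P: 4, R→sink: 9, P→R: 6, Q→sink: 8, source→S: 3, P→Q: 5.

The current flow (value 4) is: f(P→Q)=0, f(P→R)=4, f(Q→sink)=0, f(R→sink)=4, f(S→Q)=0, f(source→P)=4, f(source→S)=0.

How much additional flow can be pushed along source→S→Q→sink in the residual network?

3

Residual capacities along the path: source→S: 3, S→Q: 8, Q→sink: 8.
Minimum is 3.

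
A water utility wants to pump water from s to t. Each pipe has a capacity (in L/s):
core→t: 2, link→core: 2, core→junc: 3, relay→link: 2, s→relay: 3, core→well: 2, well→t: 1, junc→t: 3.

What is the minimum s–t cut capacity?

2

Max flow = 2 (via 1 augmenting path).
In the residual at optimum, the set reachable from s is {relay, s}.
Cut edges: relay→link (cap 2). Sum = 2.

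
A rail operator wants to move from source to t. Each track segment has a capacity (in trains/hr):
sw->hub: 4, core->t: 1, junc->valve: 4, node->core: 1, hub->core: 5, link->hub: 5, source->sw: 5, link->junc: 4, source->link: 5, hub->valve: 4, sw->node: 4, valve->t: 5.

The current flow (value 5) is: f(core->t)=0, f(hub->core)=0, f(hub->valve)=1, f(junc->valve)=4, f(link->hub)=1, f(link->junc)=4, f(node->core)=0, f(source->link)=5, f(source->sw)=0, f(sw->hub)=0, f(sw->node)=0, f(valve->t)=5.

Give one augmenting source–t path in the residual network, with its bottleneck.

source->sw->hub->core->t, bottleneck 1

Residual along source->sw->hub->core->t: source->sw: 5, sw->hub: 4, hub->core: 5, core->t: 1.
Bottleneck = min = 1.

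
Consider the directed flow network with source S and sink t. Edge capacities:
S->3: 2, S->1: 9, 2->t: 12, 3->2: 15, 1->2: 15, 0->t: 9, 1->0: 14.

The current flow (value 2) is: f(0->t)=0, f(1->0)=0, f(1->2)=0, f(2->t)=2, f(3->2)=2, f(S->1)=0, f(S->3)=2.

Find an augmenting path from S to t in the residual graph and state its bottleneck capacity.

S->1->2->t, bottleneck 9

Residual along S->1->2->t: S->1: 9, 1->2: 15, 2->t: 10.
Bottleneck = min = 9.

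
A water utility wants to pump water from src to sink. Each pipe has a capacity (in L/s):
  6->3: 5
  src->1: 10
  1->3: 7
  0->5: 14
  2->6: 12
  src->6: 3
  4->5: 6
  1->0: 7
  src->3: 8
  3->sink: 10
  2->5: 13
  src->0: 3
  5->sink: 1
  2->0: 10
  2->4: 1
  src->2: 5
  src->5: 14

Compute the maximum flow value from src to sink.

Augment src->5->sink: bottleneck 1. Total 1.
Augment src->3->sink: bottleneck 8. Total 9.
Augment src->6->3->sink: bottleneck 2. Total 11.
No augmenting path remains in the residual graph.

11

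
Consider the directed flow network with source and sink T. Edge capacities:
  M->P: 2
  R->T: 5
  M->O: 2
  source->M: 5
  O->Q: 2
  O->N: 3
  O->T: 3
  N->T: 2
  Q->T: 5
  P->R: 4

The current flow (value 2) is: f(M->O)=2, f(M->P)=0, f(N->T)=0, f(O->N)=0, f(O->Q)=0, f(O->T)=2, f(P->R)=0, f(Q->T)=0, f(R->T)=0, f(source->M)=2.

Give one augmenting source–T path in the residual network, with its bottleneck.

source->M->P->R->T, bottleneck 2

Residual along source->M->P->R->T: source->M: 3, M->P: 2, P->R: 4, R->T: 5.
Bottleneck = min = 2.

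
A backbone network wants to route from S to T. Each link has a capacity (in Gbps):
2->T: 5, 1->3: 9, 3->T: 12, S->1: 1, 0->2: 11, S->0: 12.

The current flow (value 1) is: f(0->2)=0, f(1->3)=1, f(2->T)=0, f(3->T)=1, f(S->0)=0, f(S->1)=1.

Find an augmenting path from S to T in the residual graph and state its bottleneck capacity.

S->0->2->T, bottleneck 5

Residual along S->0->2->T: S->0: 12, 0->2: 11, 2->T: 5.
Bottleneck = min = 5.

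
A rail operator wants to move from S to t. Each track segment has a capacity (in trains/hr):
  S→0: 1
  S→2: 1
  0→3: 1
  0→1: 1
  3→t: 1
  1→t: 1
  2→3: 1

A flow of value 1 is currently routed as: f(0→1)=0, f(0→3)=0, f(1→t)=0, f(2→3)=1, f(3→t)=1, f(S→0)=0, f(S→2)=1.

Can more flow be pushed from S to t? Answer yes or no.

Residual path S→0→1→t has bottleneck 1 > 0.
Pushing 1 along it raises the flow to 2, so the given flow is not maximum.

Yes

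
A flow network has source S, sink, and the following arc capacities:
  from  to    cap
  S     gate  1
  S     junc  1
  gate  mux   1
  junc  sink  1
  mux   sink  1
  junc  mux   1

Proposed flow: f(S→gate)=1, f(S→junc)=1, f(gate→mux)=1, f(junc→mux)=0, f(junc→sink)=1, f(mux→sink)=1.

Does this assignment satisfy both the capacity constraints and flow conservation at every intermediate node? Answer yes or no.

Yes

Every edge has 0 ≤ f(e) ≤ cap(e).
At each intermediate node, inflow equals outflow.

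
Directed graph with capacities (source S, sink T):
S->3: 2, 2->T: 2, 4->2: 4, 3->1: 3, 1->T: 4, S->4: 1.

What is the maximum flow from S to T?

Augment S->4->2->T: bottleneck 1. Total 1.
Augment S->3->1->T: bottleneck 2. Total 3.
No augmenting path remains in the residual graph.

3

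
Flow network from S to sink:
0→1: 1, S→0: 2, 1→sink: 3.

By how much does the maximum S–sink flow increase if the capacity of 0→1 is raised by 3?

Original max flow = 1.
After raising cap(0→1), augmenting paths through that edge carry 1 more unit.
New max flow = 2. Increase = 1.

1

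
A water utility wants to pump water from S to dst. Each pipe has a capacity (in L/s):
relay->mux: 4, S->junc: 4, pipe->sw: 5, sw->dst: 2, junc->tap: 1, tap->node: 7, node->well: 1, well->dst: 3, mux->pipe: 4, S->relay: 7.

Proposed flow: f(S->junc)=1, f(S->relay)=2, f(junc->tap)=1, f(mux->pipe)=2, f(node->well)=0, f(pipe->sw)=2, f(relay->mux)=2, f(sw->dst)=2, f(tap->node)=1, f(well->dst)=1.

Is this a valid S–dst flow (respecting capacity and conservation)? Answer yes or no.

Conservation fails at node: inflow 1 ≠ outflow 0.

No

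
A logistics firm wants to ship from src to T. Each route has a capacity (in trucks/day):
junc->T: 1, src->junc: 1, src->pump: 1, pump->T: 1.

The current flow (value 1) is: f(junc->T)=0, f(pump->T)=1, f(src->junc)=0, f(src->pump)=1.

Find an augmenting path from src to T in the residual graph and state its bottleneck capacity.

src->junc->T, bottleneck 1

Residual along src->junc->T: src->junc: 1, junc->T: 1.
Bottleneck = min = 1.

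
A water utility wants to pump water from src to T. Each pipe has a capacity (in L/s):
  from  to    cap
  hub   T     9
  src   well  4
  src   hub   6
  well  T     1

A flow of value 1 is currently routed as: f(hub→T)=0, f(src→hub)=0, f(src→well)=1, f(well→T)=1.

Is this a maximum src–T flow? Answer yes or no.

No

Residual path src→hub→T has bottleneck 6 > 0.
Pushing 6 along it raises the flow to 7, so the given flow is not maximum.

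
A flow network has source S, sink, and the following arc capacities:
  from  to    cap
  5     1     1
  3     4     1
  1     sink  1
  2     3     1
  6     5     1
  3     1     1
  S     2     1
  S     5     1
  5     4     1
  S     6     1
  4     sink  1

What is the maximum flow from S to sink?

2

Augment S->5->1->sink: bottleneck 1. Total 1.
Augment S->2->3->4->sink: bottleneck 1. Total 2.
No augmenting path remains in the residual graph.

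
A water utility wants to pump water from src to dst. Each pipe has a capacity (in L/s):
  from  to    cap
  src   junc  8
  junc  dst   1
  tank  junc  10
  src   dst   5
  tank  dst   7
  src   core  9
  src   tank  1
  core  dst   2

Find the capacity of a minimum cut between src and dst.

9

Max flow = 9 (via 4 augmenting paths).
In the residual at optimum, the set reachable from src is {core, junc, src}.
Cut edges: src->tank (cap 1), src->dst (cap 5), core->dst (cap 2), junc->dst (cap 1). Sum = 9.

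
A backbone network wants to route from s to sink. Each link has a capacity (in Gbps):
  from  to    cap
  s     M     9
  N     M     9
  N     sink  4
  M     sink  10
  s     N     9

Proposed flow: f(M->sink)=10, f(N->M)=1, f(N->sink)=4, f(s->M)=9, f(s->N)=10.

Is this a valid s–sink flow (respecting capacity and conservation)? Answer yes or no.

No

Capacity violated on s->N: flow 10 > capacity 9.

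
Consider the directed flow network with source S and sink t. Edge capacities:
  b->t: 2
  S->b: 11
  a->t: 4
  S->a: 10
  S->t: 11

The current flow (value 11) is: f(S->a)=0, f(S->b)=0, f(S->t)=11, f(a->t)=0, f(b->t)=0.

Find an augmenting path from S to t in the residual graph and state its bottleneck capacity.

S->a->t, bottleneck 4

Residual along S->a->t: S->a: 10, a->t: 4.
Bottleneck = min = 4.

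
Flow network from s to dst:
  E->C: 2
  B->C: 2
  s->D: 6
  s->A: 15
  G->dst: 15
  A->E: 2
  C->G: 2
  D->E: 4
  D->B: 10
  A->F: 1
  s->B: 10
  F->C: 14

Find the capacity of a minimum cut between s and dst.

2

Max flow = 2 (via 1 augmenting path).
In the residual at optimum, the set reachable from s is {A, B, C, D, E, F, s}.
Cut edges: C->G (cap 2). Sum = 2.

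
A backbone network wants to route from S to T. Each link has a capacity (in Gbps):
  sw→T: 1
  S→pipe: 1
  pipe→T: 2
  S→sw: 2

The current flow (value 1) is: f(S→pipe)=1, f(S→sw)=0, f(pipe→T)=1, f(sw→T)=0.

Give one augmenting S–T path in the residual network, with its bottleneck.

S→sw→T, bottleneck 1

Residual along S→sw→T: S→sw: 2, sw→T: 1.
Bottleneck = min = 1.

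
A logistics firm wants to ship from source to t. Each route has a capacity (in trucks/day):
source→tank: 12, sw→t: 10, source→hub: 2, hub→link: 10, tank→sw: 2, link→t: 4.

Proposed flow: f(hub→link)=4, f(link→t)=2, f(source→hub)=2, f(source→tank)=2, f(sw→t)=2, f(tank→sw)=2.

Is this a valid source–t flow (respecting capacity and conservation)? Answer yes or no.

No

Conservation fails at hub: inflow 2 ≠ outflow 4.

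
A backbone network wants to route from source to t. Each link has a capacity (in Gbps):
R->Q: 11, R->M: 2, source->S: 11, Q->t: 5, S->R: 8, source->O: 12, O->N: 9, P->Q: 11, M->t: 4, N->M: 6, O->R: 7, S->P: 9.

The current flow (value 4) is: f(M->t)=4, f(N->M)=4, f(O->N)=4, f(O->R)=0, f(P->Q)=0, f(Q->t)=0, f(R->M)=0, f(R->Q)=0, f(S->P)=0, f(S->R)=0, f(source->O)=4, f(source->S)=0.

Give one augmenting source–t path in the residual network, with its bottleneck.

source->O->R->Q->t, bottleneck 5

Residual along source->O->R->Q->t: source->O: 8, O->R: 7, R->Q: 11, Q->t: 5.
Bottleneck = min = 5.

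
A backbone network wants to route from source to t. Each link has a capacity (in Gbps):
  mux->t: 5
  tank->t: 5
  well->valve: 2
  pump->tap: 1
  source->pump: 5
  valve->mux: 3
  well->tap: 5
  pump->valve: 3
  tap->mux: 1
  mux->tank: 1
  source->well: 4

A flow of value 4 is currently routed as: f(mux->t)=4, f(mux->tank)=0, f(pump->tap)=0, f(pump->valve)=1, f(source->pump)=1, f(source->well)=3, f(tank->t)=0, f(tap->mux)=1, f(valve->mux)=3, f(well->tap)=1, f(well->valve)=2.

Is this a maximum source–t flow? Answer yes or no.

Yes

Residual reachable from source: {pump, source, tap, valve, well}; t is not reachable.
Saturated cut: valve->mux, tap->mux with total capacity 4 = current flow value. Flow is maximum.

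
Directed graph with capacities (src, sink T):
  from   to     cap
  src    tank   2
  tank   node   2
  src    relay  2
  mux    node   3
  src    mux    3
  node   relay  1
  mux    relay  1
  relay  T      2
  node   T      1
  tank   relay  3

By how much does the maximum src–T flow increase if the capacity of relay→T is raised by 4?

Original max flow = 3.
After raising cap(relay→T), augmenting paths through that edge carry 4 more units.
New max flow = 7. Increase = 4.

4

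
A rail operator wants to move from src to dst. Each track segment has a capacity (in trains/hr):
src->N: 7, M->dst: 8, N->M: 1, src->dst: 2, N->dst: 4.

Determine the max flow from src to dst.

7

Augment src->dst: bottleneck 2. Total 2.
Augment src->N->dst: bottleneck 4. Total 6.
Augment src->N->M->dst: bottleneck 1. Total 7.
No augmenting path remains in the residual graph.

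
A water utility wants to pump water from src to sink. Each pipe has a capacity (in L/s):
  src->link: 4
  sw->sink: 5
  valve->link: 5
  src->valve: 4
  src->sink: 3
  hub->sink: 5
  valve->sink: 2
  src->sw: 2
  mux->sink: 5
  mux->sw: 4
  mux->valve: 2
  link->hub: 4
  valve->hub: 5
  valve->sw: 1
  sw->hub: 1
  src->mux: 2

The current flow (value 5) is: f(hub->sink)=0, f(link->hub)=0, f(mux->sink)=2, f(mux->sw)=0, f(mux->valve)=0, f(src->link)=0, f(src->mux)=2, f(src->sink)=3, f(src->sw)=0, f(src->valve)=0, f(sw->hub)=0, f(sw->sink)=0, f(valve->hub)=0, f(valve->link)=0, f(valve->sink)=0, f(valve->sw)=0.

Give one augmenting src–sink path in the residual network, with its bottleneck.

src->valve->sink, bottleneck 2

Residual along src->valve->sink: src->valve: 4, valve->sink: 2.
Bottleneck = min = 2.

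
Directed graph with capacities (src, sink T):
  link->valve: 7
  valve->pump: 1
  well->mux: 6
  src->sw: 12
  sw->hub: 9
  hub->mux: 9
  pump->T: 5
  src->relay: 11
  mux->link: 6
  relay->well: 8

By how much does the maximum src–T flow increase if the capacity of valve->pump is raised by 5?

4

Original max flow = 1.
After raising cap(valve->pump), augmenting paths through that edge carry 4 more units.
New max flow = 5. Increase = 4.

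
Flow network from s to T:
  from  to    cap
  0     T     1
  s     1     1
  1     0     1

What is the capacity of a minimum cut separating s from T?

Max flow = 1 (via 1 augmenting path).
In the residual at optimum, the set reachable from s is {s}.
Cut edges: s->1 (cap 1). Sum = 1.

1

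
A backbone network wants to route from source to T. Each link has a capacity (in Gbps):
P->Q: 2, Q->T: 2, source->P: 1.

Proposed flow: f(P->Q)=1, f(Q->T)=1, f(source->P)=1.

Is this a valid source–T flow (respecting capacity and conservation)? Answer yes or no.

Every edge has 0 ≤ f(e) ≤ cap(e).
At each intermediate node, inflow equals outflow.

Yes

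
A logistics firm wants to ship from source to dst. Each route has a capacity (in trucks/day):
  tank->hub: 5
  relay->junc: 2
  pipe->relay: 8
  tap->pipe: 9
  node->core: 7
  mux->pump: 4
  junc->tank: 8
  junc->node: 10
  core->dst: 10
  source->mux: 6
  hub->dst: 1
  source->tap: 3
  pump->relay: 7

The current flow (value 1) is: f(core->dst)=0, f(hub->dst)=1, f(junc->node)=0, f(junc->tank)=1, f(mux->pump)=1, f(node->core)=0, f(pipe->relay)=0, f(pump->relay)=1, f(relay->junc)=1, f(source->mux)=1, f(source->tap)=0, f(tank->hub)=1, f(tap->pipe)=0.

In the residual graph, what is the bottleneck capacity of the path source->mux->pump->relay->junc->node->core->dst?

1

Residual capacities along the path: source->mux: 5, mux->pump: 3, pump->relay: 6, relay->junc: 1, junc->node: 10, node->core: 7, core->dst: 10.
Minimum is 1.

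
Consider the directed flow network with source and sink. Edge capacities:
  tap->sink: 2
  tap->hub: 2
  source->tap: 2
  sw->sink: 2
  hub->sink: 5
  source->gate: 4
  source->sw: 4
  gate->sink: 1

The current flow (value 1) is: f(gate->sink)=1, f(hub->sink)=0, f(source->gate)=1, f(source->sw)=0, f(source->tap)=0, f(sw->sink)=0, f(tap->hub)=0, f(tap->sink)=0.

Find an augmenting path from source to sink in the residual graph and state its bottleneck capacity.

source->sw->sink, bottleneck 2

Residual along source->sw->sink: source->sw: 4, sw->sink: 2.
Bottleneck = min = 2.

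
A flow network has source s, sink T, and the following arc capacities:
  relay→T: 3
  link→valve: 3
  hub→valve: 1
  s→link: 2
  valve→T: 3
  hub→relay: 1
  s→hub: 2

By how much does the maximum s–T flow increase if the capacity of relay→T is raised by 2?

0

Original max flow = 4.
Edge relay→T does not cross the min cut (source side {s}), so extra capacity there cannot help.
New max flow = 4. Increase = 0.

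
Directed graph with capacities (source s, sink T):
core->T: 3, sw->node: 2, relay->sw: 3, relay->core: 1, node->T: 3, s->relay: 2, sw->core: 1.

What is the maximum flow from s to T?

Augment s->relay->core->T: bottleneck 1. Total 1.
Augment s->relay->sw->core->T: bottleneck 1. Total 2.
No augmenting path remains in the residual graph.

2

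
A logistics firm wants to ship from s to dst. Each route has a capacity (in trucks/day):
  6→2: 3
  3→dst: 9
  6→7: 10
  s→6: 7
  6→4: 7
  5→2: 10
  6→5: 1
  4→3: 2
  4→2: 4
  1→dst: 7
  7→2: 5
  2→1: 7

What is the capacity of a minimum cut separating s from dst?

Max flow = 7 (via 3 augmenting paths).
In the residual at optimum, the set reachable from s is {s}.
Cut edges: s→6 (cap 7). Sum = 7.

7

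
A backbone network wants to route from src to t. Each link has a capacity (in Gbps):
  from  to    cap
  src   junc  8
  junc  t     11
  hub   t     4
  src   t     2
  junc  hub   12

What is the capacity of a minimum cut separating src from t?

10

Max flow = 10 (via 2 augmenting paths).
In the residual at optimum, the set reachable from src is {src}.
Cut edges: src->junc (cap 8), src->t (cap 2). Sum = 10.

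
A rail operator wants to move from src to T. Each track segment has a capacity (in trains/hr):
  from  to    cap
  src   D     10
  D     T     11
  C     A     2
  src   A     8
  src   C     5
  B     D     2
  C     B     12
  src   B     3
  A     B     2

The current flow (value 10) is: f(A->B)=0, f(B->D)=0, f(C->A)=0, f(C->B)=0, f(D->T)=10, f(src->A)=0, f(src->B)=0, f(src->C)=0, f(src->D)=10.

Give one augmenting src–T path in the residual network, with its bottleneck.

Residual along src->B->D->T: src->B: 3, B->D: 2, D->T: 1.
Bottleneck = min = 1.

src->B->D->T, bottleneck 1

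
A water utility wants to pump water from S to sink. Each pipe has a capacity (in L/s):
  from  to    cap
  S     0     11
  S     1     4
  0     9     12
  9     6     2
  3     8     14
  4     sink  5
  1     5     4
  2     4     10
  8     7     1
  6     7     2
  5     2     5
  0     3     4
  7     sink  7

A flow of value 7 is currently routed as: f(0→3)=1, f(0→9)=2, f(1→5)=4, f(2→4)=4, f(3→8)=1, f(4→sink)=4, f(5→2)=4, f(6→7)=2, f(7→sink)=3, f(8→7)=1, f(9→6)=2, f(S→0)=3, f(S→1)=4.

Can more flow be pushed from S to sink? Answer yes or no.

No

Residual reachable from S: {0, 3, 8, 9, S}; sink is not reachable.
Saturated cut: 9→6, 8→7, S→1 with total capacity 7 = current flow value. Flow is maximum.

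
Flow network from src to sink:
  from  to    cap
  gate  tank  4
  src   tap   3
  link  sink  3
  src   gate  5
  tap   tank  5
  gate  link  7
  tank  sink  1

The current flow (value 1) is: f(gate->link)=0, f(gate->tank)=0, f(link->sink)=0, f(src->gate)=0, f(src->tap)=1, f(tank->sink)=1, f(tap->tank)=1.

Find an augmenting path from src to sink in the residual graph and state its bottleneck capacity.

Residual along src->gate->link->sink: src->gate: 5, gate->link: 7, link->sink: 3.
Bottleneck = min = 3.

src->gate->link->sink, bottleneck 3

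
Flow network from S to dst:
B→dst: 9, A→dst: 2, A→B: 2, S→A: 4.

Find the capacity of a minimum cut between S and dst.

4

Max flow = 4 (via 2 augmenting paths).
In the residual at optimum, the set reachable from S is {S}.
Cut edges: S→A (cap 4). Sum = 4.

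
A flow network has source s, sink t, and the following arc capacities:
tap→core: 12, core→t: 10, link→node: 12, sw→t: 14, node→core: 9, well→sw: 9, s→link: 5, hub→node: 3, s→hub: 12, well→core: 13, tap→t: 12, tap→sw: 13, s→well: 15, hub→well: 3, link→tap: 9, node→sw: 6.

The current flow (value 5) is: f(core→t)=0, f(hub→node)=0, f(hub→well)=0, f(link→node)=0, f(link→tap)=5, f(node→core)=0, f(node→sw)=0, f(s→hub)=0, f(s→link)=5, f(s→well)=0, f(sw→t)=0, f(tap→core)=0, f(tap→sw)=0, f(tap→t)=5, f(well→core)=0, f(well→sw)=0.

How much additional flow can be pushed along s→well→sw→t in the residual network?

Residual capacities along the path: s→well: 15, well→sw: 9, sw→t: 14.
Minimum is 9.

9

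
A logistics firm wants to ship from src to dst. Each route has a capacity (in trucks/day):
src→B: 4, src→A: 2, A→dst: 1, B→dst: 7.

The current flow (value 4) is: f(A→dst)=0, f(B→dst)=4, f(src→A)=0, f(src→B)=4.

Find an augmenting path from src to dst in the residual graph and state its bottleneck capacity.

Residual along src→A→dst: src→A: 2, A→dst: 1.
Bottleneck = min = 1.

src→A→dst, bottleneck 1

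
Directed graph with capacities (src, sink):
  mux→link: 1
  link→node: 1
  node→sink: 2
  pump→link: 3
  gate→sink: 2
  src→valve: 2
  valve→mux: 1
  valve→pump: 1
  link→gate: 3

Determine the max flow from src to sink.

Augment src→valve→mux→link→gate→sink: bottleneck 1. Total 1.
Augment src→valve→pump→link→gate→sink: bottleneck 1. Total 2.
No augmenting path remains in the residual graph.

2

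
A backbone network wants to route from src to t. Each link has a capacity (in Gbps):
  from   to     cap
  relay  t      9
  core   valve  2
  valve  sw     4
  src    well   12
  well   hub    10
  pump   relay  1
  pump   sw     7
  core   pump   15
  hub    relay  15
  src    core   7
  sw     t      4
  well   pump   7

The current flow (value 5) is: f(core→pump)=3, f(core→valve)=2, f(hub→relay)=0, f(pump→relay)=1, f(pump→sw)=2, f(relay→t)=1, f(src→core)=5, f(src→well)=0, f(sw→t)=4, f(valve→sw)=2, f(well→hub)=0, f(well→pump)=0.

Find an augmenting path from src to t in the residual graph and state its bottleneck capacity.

src→well→hub→relay→t, bottleneck 8

Residual along src→well→hub→relay→t: src→well: 12, well→hub: 10, hub→relay: 15, relay→t: 8.
Bottleneck = min = 8.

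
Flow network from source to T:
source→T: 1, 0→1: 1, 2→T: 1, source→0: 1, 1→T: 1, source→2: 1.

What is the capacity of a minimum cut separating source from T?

3

Max flow = 3 (via 3 augmenting paths).
In the residual at optimum, the set reachable from source is {source}.
Cut edges: source→2 (cap 1), source→0 (cap 1), source→T (cap 1). Sum = 3.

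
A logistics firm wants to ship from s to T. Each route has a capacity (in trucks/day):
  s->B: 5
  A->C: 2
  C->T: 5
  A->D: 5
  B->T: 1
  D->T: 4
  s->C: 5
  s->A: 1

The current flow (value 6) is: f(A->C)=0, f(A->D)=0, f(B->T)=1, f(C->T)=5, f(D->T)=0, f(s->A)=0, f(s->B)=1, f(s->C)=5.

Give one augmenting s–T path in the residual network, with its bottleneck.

Residual along s->A->D->T: s->A: 1, A->D: 5, D->T: 4.
Bottleneck = min = 1.

s->A->D->T, bottleneck 1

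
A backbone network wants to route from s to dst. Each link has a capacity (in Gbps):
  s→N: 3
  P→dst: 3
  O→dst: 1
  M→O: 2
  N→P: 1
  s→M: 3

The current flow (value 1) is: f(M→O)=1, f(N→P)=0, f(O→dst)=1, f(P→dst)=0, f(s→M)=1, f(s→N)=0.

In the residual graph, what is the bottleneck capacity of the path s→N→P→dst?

Residual capacities along the path: s→N: 3, N→P: 1, P→dst: 3.
Minimum is 1.

1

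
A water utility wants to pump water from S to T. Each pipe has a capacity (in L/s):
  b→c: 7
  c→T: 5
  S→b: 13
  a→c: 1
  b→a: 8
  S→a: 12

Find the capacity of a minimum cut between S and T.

Max flow = 5 (via 1 augmenting path).
In the residual at optimum, the set reachable from S is {S, a, b, c}.
Cut edges: c→T (cap 5). Sum = 5.

5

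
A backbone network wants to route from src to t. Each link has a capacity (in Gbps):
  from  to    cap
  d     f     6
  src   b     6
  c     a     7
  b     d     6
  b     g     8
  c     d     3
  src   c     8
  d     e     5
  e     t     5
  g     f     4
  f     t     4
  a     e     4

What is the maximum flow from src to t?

Augment src->c->a->e->t: bottleneck 4. Total 4.
Augment src->c->d->e->t: bottleneck 1. Total 5.
Augment src->c->d->f->t: bottleneck 2. Total 7.
Augment src->b->d->f->t: bottleneck 2. Total 9.
No augmenting path remains in the residual graph.

9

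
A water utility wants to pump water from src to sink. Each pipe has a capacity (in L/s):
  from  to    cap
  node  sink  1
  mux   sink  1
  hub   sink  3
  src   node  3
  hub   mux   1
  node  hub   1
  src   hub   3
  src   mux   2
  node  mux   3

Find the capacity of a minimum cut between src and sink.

Max flow = 5 (via 3 augmenting paths).
In the residual at optimum, the set reachable from src is {hub, mux, node, src}.
Cut edges: node→sink (cap 1), hub→sink (cap 3), mux→sink (cap 1). Sum = 5.

5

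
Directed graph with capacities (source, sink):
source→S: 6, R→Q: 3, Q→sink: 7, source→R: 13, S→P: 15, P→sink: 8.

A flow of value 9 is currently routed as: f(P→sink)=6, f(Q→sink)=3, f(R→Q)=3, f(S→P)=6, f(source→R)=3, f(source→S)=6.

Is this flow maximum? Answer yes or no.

Yes

Residual reachable from source: {R, source}; sink is not reachable.
Saturated cut: R→Q, source→S with total capacity 9 = current flow value. Flow is maximum.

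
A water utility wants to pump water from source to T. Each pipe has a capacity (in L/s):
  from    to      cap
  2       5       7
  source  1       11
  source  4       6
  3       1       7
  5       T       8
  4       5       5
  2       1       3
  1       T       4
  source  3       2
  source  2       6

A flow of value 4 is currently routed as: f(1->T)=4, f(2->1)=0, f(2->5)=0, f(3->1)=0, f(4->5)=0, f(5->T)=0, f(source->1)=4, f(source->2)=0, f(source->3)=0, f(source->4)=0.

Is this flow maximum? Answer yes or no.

Residual path source->2->5->T has bottleneck 6 > 0.
Pushing 6 along it raises the flow to 10, so the given flow is not maximum.

No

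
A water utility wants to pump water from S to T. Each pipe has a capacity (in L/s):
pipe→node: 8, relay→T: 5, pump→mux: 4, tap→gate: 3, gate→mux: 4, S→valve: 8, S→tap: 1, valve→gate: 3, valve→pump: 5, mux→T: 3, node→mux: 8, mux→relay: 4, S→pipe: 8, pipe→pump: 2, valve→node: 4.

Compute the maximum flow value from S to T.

7

Augment S→valve→node→mux→T: bottleneck 3. Total 3.
Augment S→valve→node→mux→relay→T: bottleneck 1. Total 4.
Augment S→valve→pump→mux→relay→T: bottleneck 3. Total 7.
No augmenting path remains in the residual graph.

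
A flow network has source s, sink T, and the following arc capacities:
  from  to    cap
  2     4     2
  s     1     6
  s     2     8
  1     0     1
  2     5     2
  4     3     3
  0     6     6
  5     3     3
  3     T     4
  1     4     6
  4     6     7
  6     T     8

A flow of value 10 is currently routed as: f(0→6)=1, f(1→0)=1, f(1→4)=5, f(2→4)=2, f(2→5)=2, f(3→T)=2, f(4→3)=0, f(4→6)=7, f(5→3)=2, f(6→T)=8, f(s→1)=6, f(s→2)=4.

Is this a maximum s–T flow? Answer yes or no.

Residual reachable from s: {2, s}; T is not reachable.
Saturated cut: s→1, 2→4, 2→5 with total capacity 10 = current flow value. Flow is maximum.

Yes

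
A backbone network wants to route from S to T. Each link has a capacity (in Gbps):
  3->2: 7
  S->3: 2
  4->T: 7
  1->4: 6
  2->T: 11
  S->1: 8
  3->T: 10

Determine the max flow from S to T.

Augment S->3->T: bottleneck 2. Total 2.
Augment S->1->4->T: bottleneck 6. Total 8.
No augmenting path remains in the residual graph.

8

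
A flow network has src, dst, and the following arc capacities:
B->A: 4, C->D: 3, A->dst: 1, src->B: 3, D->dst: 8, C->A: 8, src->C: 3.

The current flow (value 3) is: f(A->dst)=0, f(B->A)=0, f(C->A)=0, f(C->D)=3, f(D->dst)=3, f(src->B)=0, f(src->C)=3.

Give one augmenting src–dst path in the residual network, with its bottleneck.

src->B->A->dst, bottleneck 1

Residual along src->B->A->dst: src->B: 3, B->A: 4, A->dst: 1.
Bottleneck = min = 1.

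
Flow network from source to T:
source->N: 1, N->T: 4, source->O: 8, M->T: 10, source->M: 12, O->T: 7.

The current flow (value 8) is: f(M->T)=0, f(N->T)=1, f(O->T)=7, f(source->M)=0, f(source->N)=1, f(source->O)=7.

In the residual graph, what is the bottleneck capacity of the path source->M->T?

10

Residual capacities along the path: source->M: 12, M->T: 10.
Minimum is 10.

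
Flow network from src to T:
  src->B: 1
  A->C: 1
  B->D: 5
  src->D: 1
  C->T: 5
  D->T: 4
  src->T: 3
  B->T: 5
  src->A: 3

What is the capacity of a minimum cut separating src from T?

Max flow = 6 (via 4 augmenting paths).
In the residual at optimum, the set reachable from src is {A, src}.
Cut edges: src->B (cap 1), src->D (cap 1), src->T (cap 3), A->C (cap 1). Sum = 6.

6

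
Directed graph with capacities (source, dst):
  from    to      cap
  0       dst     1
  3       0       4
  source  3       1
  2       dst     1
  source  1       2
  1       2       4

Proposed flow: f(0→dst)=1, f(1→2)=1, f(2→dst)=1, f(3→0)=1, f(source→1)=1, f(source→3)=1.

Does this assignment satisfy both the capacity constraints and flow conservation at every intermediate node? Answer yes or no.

Yes

Every edge has 0 ≤ f(e) ≤ cap(e).
At each intermediate node, inflow equals outflow.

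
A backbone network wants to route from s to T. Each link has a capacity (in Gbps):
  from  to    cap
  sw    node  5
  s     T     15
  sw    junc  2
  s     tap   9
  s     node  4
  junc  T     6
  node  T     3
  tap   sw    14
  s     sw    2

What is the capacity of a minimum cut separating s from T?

20

Max flow = 20 (via 3 augmenting paths).
In the residual at optimum, the set reachable from s is {node, s, sw, tap}.
Cut edges: s→T (cap 15), sw→junc (cap 2), node→T (cap 3). Sum = 20.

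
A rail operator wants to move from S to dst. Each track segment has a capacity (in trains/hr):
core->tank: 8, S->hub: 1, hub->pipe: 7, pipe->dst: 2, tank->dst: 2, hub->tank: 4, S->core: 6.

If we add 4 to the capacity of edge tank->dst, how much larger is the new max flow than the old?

Original max flow = 3.
After raising cap(tank->dst), augmenting paths through that edge carry 4 more units.
New max flow = 7. Increase = 4.

4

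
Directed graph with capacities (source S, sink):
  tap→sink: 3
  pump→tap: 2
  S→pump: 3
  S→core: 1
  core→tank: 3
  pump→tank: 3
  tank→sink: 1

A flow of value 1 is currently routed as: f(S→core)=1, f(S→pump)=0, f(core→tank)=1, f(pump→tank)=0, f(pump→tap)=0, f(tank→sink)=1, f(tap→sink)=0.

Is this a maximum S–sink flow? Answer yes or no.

Residual path S→pump→tap→sink has bottleneck 2 > 0.
Pushing 2 along it raises the flow to 3, so the given flow is not maximum.

No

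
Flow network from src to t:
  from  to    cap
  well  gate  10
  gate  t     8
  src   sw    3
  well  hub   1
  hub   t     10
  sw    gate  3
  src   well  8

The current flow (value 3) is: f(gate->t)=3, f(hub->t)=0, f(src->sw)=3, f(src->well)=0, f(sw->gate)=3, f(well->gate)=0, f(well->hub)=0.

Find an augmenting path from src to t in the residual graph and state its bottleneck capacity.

src->well->gate->t, bottleneck 5

Residual along src->well->gate->t: src->well: 8, well->gate: 10, gate->t: 5.
Bottleneck = min = 5.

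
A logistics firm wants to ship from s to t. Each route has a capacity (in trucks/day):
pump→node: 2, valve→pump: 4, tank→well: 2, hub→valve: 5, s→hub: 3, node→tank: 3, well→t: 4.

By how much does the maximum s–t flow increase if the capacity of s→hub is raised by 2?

0

Original max flow = 2.
Edge s→hub does not cross the min cut (source side {hub, pump, s, valve}), so extra capacity there cannot help.
New max flow = 2. Increase = 0.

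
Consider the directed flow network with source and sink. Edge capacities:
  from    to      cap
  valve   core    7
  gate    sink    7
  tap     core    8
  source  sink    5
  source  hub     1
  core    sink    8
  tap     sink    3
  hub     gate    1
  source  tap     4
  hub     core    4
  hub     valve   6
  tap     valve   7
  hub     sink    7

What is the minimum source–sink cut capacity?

10

Max flow = 10 (via 4 augmenting paths).
In the residual at optimum, the set reachable from source is {source}.
Cut edges: source→hub (cap 1), source→tap (cap 4), source→sink (cap 5). Sum = 10.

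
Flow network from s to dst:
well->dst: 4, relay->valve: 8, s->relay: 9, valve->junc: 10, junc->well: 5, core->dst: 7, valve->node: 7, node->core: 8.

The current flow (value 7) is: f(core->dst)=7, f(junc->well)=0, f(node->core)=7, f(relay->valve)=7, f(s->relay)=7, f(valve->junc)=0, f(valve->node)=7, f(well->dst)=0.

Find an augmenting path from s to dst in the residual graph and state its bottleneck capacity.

Residual along s->relay->valve->junc->well->dst: s->relay: 2, relay->valve: 1, valve->junc: 10, junc->well: 5, well->dst: 4.
Bottleneck = min = 1.

s->relay->valve->junc->well->dst, bottleneck 1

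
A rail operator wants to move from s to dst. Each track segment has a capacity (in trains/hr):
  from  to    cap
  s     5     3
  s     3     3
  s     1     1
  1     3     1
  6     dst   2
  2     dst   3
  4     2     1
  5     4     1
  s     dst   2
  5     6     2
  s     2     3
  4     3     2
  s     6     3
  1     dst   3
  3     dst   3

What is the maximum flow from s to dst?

11

Augment s->dst: bottleneck 2. Total 2.
Augment s->1->dst: bottleneck 1. Total 3.
Augment s->6->dst: bottleneck 2. Total 5.
Augment s->2->dst: bottleneck 3. Total 8.
Augment s->3->dst: bottleneck 3. Total 11.
No augmenting path remains in the residual graph.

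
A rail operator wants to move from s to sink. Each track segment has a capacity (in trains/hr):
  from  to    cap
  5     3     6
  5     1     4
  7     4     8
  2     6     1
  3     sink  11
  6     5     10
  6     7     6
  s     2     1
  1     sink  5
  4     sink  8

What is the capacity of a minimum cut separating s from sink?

Max flow = 1 (via 1 augmenting path).
In the residual at optimum, the set reachable from s is {s}.
Cut edges: s→2 (cap 1). Sum = 1.

1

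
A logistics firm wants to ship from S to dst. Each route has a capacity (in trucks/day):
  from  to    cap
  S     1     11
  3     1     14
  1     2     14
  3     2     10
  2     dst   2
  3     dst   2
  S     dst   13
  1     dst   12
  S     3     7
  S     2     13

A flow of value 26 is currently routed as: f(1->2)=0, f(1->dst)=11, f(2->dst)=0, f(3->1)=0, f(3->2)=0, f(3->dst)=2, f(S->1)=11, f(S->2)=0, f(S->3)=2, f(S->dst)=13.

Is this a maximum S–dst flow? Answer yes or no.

Residual path S->2->dst has bottleneck 2 > 0.
Pushing 2 along it raises the flow to 28, so the given flow is not maximum.

No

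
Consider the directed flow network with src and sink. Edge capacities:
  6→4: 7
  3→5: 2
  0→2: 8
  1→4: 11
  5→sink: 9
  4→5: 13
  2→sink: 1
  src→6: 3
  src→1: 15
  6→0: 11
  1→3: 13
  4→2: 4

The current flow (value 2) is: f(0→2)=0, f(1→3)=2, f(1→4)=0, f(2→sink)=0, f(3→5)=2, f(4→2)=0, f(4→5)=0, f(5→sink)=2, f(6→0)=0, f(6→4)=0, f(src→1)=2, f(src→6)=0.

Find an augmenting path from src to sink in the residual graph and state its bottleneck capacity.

Residual along src→1→4→5→sink: src→1: 13, 1→4: 11, 4→5: 13, 5→sink: 7.
Bottleneck = min = 7.

src→1→4→5→sink, bottleneck 7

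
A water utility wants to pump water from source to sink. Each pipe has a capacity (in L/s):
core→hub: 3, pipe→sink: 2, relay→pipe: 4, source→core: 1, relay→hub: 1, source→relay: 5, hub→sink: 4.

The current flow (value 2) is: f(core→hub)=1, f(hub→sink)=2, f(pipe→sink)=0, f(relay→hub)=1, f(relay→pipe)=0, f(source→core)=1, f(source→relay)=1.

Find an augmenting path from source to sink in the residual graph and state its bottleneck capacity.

source→relay→pipe→sink, bottleneck 2

Residual along source→relay→pipe→sink: source→relay: 4, relay→pipe: 4, pipe→sink: 2.
Bottleneck = min = 2.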